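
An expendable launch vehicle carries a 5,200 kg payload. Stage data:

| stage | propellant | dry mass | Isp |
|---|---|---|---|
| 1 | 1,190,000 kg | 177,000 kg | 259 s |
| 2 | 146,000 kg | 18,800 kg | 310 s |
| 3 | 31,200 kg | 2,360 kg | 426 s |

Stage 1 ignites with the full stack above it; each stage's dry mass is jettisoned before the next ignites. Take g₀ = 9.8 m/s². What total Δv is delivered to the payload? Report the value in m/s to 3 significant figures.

Ignition mass of stage 1 = 1,190,000+177,000 + 146,000+18,800 + 31,200+2,360 + 5,200 = 1,570,560 kg.
Stage 1: m₀ = 1,570,560 kg, m_f = 1,570,560 − 1,190,000 = 380,560 kg; Δv = 259×9.8×ln(4.127) = 2538.2×1.4175 ≈ 3598 m/s.
Stage 2: m₀ = 203,560 kg, m_f = 203,560 − 146,000 = 57,560 kg; Δv = 310×9.8×ln(3.536) = 3038.0×1.2631 ≈ 3837 m/s.
Stage 3: m₀ = 38,760 kg, m_f = 38,760 − 31,200 = 7,560 kg; Δv = 426×9.8×ln(5.127) = 4174.8×1.6345 ≈ 6824 m/s.
Total Δv = 3598 + 3837 + 6824 = 14259 m/s.

Δv ≈ 14300 m/s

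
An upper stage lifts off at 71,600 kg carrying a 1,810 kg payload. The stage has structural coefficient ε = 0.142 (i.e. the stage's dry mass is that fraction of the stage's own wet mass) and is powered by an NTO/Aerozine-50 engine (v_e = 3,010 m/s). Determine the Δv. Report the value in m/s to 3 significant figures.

Stage wet mass = m₀ − payload = 71,600 − 1,810 = 69,790 kg.
Stage dry mass = ε × stage wet mass = 0.142 × 69,790 = 9,910.18 kg.
Burnout mass m_f = stage dry + payload = 9,910.18 + 1,810 = 11,720.18 kg.
Rocket equation: Δv = v_e · ln(71,600/11,720.18) = 3010.0 × ln(6.109) = 3010.0 × 1.8098 ≈ 5447 m/s.

Δv ≈ 5450 m/s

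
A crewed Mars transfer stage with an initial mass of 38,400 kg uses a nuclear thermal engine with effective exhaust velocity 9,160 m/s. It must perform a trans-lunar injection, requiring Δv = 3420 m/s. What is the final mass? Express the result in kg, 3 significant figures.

m₀/m_f = exp(Δv / v_e) = exp(3420 / 9160.0) = exp(0.3734) = 1.4526.
m_f = m₀ / 1.4526 = 38,400 / 1.4526 = 26,435.4 kg.

final mass ≈ 26400 kg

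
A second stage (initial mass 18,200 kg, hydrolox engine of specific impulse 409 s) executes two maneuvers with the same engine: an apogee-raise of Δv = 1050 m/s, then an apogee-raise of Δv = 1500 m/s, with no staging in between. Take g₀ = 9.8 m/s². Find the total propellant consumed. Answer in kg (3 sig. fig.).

total propellant consumed ≈ 8570 kg

v_e = Isp · g₀ = 409 × 9.8 = 4008.2 m/s.
After the first burn: m = 18200 × exp(−1050/4008.2) = 18200 × 0.76954 = 14,005.6 kg.
After the second burn: m = 14,005.6 × exp(−1500/4008.2) = 14,005.6 × 0.68782 = 9,633.33 kg.
Total propellant = m₀ − m_final = 18200 − 9,633.33 = 8,566.67 kg.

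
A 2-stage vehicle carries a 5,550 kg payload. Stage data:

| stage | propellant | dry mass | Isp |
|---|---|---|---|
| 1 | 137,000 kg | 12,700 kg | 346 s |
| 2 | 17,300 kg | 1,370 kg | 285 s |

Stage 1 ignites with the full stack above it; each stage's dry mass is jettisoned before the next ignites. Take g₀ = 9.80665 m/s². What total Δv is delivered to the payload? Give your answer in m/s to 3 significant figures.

Ignition mass of stage 1 = 137,000+12,700 + 17,300+1,370 + 5,550 = 173,920 kg.
Stage 1: m₀ = 173,920 kg, m_f = 173,920 − 137,000 = 36,920 kg; Δv = 346×9.80665×ln(4.711) = 3393.1×1.5498 ≈ 5259 m/s.
Stage 2: m₀ = 24,220 kg, m_f = 24,220 − 17,300 = 6,920 kg; Δv = 285×9.80665×ln(3.5) = 2794.9×1.2528 ≈ 3501 m/s.
Total Δv = 5259 + 3501 = 8760 m/s.

Δv ≈ 8760 m/s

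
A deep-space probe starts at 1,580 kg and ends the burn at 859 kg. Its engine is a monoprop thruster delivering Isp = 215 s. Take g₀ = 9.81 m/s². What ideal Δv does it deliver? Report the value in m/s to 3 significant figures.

Δv ≈ 1290 m/s

v_e = Isp · g₀ = 215 × 9.81 = 2109.2 m/s.
Using Δv = v_e ln(m₀/m_f): Δv = v_e · ln(m₀/m_f) = 2109.2 × ln(1.839) = 2109.2 × 0.6094 ≈ 1285.3 m/s.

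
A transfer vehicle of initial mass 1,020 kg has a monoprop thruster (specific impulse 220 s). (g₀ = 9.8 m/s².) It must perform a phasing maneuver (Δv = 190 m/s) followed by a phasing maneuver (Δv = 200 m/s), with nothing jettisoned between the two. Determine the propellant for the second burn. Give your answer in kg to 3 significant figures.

propellant for the second burn ≈ 82.7 kg

v_e = Isp · g₀ = 220 × 9.8 = 2156.0 m/s.
After the first burn: m = 1020 × exp(−190/2156.0) = 1020 × 0.91565 = 933.963 kg.
After the second burn: m = 933.963 × exp(−200/2156.0) = 933.963 × 0.91141 = 851.223 kg.
Second-burn propellant = 933.963 − 851.223 = 82.74 kg.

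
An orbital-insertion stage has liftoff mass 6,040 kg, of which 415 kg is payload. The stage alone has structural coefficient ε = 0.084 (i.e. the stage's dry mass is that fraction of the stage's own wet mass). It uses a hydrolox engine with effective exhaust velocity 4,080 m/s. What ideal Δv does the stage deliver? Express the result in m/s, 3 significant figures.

Stage wet mass = m₀ − payload = 6,040 − 415 = 5,625 kg.
Stage dry mass = ε × stage wet mass = 0.084 × 5,625 = 472.5 kg.
Burnout mass m_f = stage dry + payload = 472.5 + 415 = 887.5 kg.
Δv = v_e · ln(6,040/887.5) = 4080.0 × ln(6.806) = 4080.0 × 1.9178 ≈ 7824 m/s.

Δv ≈ 7820 m/s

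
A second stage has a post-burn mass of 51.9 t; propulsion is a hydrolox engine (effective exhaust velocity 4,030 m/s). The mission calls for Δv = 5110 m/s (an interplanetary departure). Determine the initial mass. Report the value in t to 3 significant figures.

By the Tsiolkovsky rocket equation, m₀/m_f = exp(Δv / v_e) = exp(5110 / 4030.0) = exp(1.2680) = 3.5537.
m₀ = m_f × 3.5537 = 51.9 × 3.5537 = 184.437 t.

initial mass ≈ 184 t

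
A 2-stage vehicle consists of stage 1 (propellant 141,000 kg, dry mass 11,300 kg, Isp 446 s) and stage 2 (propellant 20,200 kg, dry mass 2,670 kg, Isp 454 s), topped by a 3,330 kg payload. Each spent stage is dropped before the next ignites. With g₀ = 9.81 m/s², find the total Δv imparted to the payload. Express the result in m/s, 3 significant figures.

Ignition mass of stage 1 = 141,000+11,300 + 20,200+2,670 + 3,330 = 178,500 kg.
Stage 1: m₀ = 178,500 kg, m_f = 178,500 − 141,000 = 37,500 kg; Δv = 446×9.81×ln(4.76) = 4375.3×1.5602 ≈ 6826 m/s.
Stage 2: m₀ = 26,200 kg, m_f = 26,200 − 20,200 = 6,000 kg; Δv = 454×9.81×ln(4.367) = 4453.7×1.4740 ≈ 6565 m/s.
Total Δv = 6826 + 6565 = 13391 m/s.

Δv ≈ 13400 m/s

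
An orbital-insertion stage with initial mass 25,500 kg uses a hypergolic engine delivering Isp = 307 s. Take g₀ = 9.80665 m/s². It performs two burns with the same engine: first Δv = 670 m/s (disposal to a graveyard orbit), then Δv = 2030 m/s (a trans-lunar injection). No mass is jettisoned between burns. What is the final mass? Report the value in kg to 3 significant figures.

final mass ≈ 10400 kg

v_e = Isp · g₀ = 307 × 9.80665 = 3010.6 m/s.
After the first burn: m = 25500 × exp(−670/3010.6) = 25500 × 0.80048 = 20,412.2 kg.
After the second burn: m = 20,412.2 × exp(−2030/3010.6) = 20,412.2 × 0.50953 = 10,400.6 kg.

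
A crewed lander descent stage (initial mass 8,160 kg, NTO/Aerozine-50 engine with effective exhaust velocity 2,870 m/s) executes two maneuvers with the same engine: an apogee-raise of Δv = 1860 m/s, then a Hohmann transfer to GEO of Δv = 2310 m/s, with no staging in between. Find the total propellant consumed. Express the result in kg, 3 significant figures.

total propellant consumed ≈ 6250 kg

After the first burn: m = 8160 × exp(−1860/2870.0) = 8160 × 0.52305 = 4,268.09 kg.
After the second burn: m = 4,268.09 × exp(−2310/2870.0) = 4,268.09 × 0.44714 = 1,908.43 kg.
Total propellant = m₀ − m_final = 8160 − 1,908.43 = 6,251.57 kg.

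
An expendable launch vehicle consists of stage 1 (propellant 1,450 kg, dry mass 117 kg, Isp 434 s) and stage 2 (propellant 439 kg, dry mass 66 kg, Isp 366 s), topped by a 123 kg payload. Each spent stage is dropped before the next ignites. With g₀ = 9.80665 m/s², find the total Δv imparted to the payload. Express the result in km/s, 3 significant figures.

Ignition mass of stage 1 = 1,450+117 + 439+66 + 123 = 2,195 kg.
Stage 1: m₀ = 2,195 kg, m_f = 2,195 − 1,450 = 745 kg; Δv = 434×9.80665×ln(2.946) = 4256.1×1.0806 ≈ 4599 m/s.
Stage 2: m₀ = 628 kg, m_f = 628 − 439 = 189 kg; Δv = 366×9.80665×ln(3.323) = 3589.2×1.2008 ≈ 4310 m/s.
Total Δv = 4599 + 4310 = 8909 m/s.

Δv ≈ 8.91 km/s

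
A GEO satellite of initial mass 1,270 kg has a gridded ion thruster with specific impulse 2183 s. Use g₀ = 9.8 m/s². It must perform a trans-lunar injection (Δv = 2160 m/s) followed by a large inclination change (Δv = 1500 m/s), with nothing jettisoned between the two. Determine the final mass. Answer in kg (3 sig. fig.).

v_e = Isp · g₀ = 2183 × 9.8 = 21393.4 m/s.
After the first burn: m = 1270 × exp(−2160/21393.4) = 1270 × 0.90396 = 1,148.03 kg.
After the second burn: m = 1,148.03 × exp(−1500/21393.4) = 1,148.03 × 0.93229 = 1,070.3 kg.

final mass ≈ 1070 kg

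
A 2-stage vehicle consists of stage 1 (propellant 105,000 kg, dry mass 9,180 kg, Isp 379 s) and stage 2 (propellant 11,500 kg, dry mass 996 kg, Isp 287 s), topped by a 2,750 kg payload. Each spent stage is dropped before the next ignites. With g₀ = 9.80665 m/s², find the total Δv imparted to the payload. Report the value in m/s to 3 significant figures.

Δv ≈ 10100 m/s

Ignition mass of stage 1 = 105,000+9,180 + 11,500+996 + 2,750 = 129,426 kg.
Stage 1: m₀ = 129,426 kg, m_f = 129,426 − 105,000 = 24,426 kg; Δv = 379×9.80665×ln(5.299) = 3716.7×1.6675 ≈ 6197 m/s.
Stage 2: m₀ = 15,246 kg, m_f = 15,246 − 11,500 = 3,746 kg; Δv = 287×9.80665×ln(4.07) = 2814.5×1.4036 ≈ 3951 m/s.
Total Δv = 6197 + 3951 = 10148 m/s.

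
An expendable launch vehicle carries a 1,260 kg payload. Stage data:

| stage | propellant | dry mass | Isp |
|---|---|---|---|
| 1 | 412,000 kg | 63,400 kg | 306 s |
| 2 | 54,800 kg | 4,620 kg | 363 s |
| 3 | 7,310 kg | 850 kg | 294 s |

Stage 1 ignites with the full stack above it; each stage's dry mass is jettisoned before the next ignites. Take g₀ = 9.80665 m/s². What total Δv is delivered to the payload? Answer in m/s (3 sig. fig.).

Ignition mass of stage 1 = 412,000+63,400 + 54,800+4,620 + 7,310+850 + 1,260 = 544,240 kg.
Stage 1: m₀ = 544,240 kg, m_f = 544,240 − 412,000 = 132,240 kg; Δv = 306×9.80665×ln(4.116) = 3000.8×1.4148 ≈ 4245 m/s.
Stage 2: m₀ = 68,840 kg, m_f = 68,840 − 54,800 = 14,040 kg; Δv = 363×9.80665×ln(4.903) = 3559.8×1.5899 ≈ 5660 m/s.
Stage 3: m₀ = 9,420 kg, m_f = 9,420 − 7,310 = 2,110 kg; Δv = 294×9.80665×ln(4.464) = 2883.2×1.4961 ≈ 4314 m/s.
Total Δv = 4245 + 5660 + 4314 = 14219 m/s.

Δv ≈ 14200 m/s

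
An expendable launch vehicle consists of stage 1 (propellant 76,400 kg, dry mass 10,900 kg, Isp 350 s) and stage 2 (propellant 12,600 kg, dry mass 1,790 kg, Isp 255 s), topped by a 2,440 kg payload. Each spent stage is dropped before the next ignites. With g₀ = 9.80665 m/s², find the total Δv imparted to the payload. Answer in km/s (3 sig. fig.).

Ignition mass of stage 1 = 76,400+10,900 + 12,600+1,790 + 2,440 = 104,130 kg.
Stage 1: m₀ = 104,130 kg, m_f = 104,130 − 76,400 = 27,730 kg; Δv = 350×9.80665×ln(3.755) = 3432.3×1.3231 ≈ 4541 m/s.
Stage 2: m₀ = 16,830 kg, m_f = 16,830 − 12,600 = 4,230 kg; Δv = 255×9.80665×ln(3.979) = 2500.7×1.3810 ≈ 3453 m/s.
Total Δv = 4541 + 3453 = 7994 m/s.

Δv ≈ 7.99 km/s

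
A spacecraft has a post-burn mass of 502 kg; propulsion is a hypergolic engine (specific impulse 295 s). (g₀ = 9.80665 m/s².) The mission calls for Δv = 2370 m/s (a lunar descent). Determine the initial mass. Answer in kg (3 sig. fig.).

initial mass ≈ 1140 kg

v_e = Isp · g₀ = 295 × 9.80665 = 2893.0 m/s.
m₀/m_f = exp(Δv / v_e) = exp(2370 / 2893.0) = exp(0.8192) = 2.2688.
m₀ = m_f × 2.2688 = 502 × 2.2688 = 1,138.94 kg.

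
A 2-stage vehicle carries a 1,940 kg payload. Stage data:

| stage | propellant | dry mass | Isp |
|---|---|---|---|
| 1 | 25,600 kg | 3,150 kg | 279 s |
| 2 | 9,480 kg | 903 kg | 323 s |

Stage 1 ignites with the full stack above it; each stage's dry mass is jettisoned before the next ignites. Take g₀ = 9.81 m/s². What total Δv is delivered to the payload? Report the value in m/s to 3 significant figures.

Δv ≈ 7320 m/s

Ignition mass of stage 1 = 25,600+3,150 + 9,480+903 + 1,940 = 41,073 kg.
Stage 1: m₀ = 41,073 kg, m_f = 41,073 − 25,600 = 15,473 kg; Δv = 279×9.81×ln(2.654) = 2737.0×0.9763 ≈ 2672 m/s.
Stage 2: m₀ = 12,323 kg, m_f = 12,323 − 9,480 = 2,843 kg; Δv = 323×9.81×ln(4.335) = 3168.6×1.4666 ≈ 4647 m/s.
Total Δv = 2672 + 4647 = 7319 m/s.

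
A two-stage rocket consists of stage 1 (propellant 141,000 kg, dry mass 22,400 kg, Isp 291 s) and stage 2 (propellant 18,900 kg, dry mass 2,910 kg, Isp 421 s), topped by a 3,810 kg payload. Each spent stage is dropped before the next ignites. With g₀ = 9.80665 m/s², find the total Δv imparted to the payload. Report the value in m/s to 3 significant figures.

Ignition mass of stage 1 = 141,000+22,400 + 18,900+2,910 + 3,810 = 189,020 kg.
Stage 1: m₀ = 189,020 kg, m_f = 189,020 − 141,000 = 48,020 kg; Δv = 291×9.80665×ln(3.936) = 2853.7×1.3702 ≈ 3910 m/s.
Stage 2: m₀ = 25,620 kg, m_f = 25,620 − 18,900 = 6,720 kg; Δv = 421×9.80665×ln(3.812) = 4128.6×1.3383 ≈ 5525 m/s.
Total Δv = 3910 + 5525 = 9435 m/s.

Δv ≈ 9440 m/s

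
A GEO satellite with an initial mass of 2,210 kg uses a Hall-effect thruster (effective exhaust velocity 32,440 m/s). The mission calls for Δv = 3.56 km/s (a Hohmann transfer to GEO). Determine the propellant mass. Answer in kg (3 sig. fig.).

By the Tsiolkovsky rocket equation, m₀/m_f = exp(Δv / v_e) = exp(3560 / 32440.0) = exp(0.1097) = 1.1160.
m_f = 2,210 / 1.1160 = 1,980.29 kg, so propellant = m₀ − m_f = 2,210 − 1,980.29 = 229.71 kg.

propellant mass ≈ 230 kg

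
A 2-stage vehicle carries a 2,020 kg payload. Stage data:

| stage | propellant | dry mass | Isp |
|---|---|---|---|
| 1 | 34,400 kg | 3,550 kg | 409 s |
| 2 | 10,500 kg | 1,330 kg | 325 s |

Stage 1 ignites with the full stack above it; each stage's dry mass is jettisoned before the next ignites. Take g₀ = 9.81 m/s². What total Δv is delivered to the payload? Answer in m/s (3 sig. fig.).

Δv ≈ 8900 m/s

Ignition mass of stage 1 = 34,400+3,550 + 10,500+1,330 + 2,020 = 51,800 kg.
Stage 1: m₀ = 51,800 kg, m_f = 51,800 − 34,400 = 17,400 kg; Δv = 409×9.81×ln(2.977) = 4012.3×1.0909 ≈ 4377 m/s.
Stage 2: m₀ = 13,850 kg, m_f = 13,850 − 10,500 = 3,350 kg; Δv = 325×9.81×ln(4.134) = 3188.2×1.4193 ≈ 4525 m/s.
Total Δv = 4377 + 4525 = 8902 m/s.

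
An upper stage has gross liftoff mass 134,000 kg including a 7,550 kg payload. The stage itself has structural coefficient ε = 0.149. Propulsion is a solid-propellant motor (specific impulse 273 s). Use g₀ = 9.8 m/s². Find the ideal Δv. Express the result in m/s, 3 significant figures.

Stage wet mass = m₀ − payload = 134,000 − 7,550 = 126,450 kg.
Stage dry mass = ε × stage wet mass = 0.149 × 126,450 = 18,841.1 kg.
Burnout mass m_f = stage dry + payload = 18,841.1 + 7,550 = 26,391.1 kg.
v_e = Isp · g₀ = 273 × 9.8 = 2675.4 m/s.
Δv = v_e · ln(134,000/26,391.1) = 2675.4 × ln(5.077) = 2675.4 × 1.6248 ≈ 4347 m/s.

Δv ≈ 4350 m/s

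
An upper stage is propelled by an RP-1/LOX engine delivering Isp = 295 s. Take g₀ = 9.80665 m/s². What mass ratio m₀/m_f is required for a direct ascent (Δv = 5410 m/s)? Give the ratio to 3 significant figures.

v_e = Isp · g₀ = 295 × 9.80665 = 2893.0 m/s.
From the ideal rocket equation, m₀/m_f = exp(Δv / v_e) = exp(5410 / 2893.0) = exp(1.8701) = 6.4887.

mass ratio ≈ 6.49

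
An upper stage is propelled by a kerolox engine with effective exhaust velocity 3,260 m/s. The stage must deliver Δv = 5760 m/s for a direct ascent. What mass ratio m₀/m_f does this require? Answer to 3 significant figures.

mass ratio ≈ 5.85

By the Tsiolkovsky rocket equation, m₀/m_f = exp(Δv / v_e) = exp(5760 / 3260.0) = exp(1.7669) = 5.8525.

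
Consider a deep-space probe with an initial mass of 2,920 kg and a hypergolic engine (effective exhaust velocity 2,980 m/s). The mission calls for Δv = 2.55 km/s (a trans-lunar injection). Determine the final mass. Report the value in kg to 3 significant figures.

final mass ≈ 1240 kg

m₀/m_f = exp(Δv / v_e) = exp(2550 / 2980.0) = exp(0.8557) = 2.3530.
m_f = m₀ / 2.3530 = 2,920 / 2.3530 = 1,240.97 kg.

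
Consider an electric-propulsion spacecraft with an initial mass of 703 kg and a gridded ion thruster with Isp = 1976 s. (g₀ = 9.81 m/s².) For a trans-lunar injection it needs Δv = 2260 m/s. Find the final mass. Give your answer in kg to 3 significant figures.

final mass ≈ 626 kg

v_e = Isp · g₀ = 1976 × 9.81 = 19384.6 m/s.
m₀/m_f = exp(Δv / v_e) = exp(2260 / 19384.6) = exp(0.1166) = 1.1237.
m_f = m₀ / 1.1237 = 703 / 1.1237 = 625.612 kg.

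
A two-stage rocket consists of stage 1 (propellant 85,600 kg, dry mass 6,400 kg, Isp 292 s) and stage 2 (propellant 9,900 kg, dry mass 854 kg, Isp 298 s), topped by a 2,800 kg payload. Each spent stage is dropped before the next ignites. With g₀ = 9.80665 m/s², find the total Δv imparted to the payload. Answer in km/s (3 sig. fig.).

Δv ≈ 8.60 km/s

Ignition mass of stage 1 = 85,600+6,400 + 9,900+854 + 2,800 = 105,554 kg.
Stage 1: m₀ = 105,554 kg, m_f = 105,554 − 85,600 = 19,954 kg; Δv = 292×9.80665×ln(5.29) = 2863.5×1.6658 ≈ 4770 m/s.
Stage 2: m₀ = 13,554 kg, m_f = 13,554 − 9,900 = 3,654 kg; Δv = 298×9.80665×ln(3.709) = 2922.4×1.3109 ≈ 3831 m/s.
Total Δv = 4770 + 3831 = 8601 m/s.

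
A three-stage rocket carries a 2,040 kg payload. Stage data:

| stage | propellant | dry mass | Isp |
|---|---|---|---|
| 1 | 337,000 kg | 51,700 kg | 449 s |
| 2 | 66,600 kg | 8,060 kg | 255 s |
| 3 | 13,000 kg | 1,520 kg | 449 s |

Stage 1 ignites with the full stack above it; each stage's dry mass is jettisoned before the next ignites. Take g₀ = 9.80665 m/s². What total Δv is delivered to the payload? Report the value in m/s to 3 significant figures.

Δv ≈ 15400 m/s

Ignition mass of stage 1 = 337,000+51,700 + 66,600+8,060 + 13,000+1,520 + 2,040 = 479,920 kg.
Stage 1: m₀ = 479,920 kg, m_f = 479,920 − 337,000 = 142,920 kg; Δv = 449×9.80665×ln(3.358) = 4403.2×1.2113 ≈ 5334 m/s.
Stage 2: m₀ = 91,220 kg, m_f = 91,220 − 66,600 = 24,620 kg; Δv = 255×9.80665×ln(3.705) = 2500.7×1.3097 ≈ 3275 m/s.
Stage 3: m₀ = 16,560 kg, m_f = 16,560 − 13,000 = 3,560 kg; Δv = 449×9.80665×ln(4.652) = 4403.2×1.5372 ≈ 6769 m/s.
Total Δv = 5334 + 3275 + 6769 = 15378 m/s.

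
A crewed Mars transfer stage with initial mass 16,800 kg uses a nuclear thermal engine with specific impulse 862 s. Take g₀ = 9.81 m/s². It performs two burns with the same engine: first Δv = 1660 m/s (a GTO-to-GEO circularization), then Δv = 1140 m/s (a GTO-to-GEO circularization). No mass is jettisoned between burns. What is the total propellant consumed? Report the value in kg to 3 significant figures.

total propellant consumed ≈ 4740 kg

v_e = Isp · g₀ = 862 × 9.81 = 8456.2 m/s.
After the first burn: m = 16800 × exp(−1660/8456.2) = 16800 × 0.82176 = 13,805.6 kg.
After the second burn: m = 13,805.6 × exp(−1140/8456.2) = 13,805.6 × 0.87388 = 12,064.4 kg.
Total propellant = m₀ − m_final = 16800 − 12,064.4 = 4,735.6 kg.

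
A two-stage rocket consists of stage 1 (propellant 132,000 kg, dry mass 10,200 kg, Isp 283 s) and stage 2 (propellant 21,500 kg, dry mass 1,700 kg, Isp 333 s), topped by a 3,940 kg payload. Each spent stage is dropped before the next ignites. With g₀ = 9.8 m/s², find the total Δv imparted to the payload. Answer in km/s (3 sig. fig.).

Δv ≈ 9.32 km/s

Ignition mass of stage 1 = 132,000+10,200 + 21,500+1,700 + 3,940 = 169,340 kg.
Stage 1: m₀ = 169,340 kg, m_f = 169,340 − 132,000 = 37,340 kg; Δv = 283×9.8×ln(4.535) = 2773.4×1.5118 ≈ 4193 m/s.
Stage 2: m₀ = 27,140 kg, m_f = 27,140 − 21,500 = 5,640 kg; Δv = 333×9.8×ln(4.812) = 3263.4×1.5711 ≈ 5127 m/s.
Total Δv = 4193 + 5127 = 9320 m/s.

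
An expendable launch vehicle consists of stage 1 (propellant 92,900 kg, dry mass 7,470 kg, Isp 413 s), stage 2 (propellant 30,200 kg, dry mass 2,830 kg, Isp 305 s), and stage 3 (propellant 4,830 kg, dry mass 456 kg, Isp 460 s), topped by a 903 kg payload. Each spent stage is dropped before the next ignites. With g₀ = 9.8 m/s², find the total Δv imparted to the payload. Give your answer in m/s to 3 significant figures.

Ignition mass of stage 1 = 92,900+7,470 + 30,200+2,830 + 4,830+456 + 903 = 139,589 kg.
Stage 1: m₀ = 139,589 kg, m_f = 139,589 − 92,900 = 46,689 kg; Δv = 413×9.8×ln(2.99) = 4047.4×1.0952 ≈ 4433 m/s.
Stage 2: m₀ = 39,219 kg, m_f = 39,219 − 30,200 = 9,019 kg; Δv = 305×9.8×ln(4.348) = 2989.0×1.4698 ≈ 4393 m/s.
Stage 3: m₀ = 6,189 kg, m_f = 6,189 − 4,830 = 1,359 kg; Δv = 460×9.8×ln(4.554) = 4508.0×1.5160 ≈ 6834 m/s.
Total Δv = 4433 + 4393 + 6834 = 15660 m/s.

Δv ≈ 15700 m/s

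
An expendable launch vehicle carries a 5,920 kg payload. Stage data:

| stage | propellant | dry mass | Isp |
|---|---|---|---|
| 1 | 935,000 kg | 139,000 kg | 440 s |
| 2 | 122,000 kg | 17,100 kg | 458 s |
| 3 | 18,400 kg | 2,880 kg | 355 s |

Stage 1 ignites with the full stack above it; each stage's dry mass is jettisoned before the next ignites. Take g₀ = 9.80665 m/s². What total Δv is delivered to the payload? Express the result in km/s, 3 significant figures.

Δv ≈ 15.9 km/s

Ignition mass of stage 1 = 935,000+139,000 + 122,000+17,100 + 18,400+2,880 + 5,920 = 1,240,300 kg.
Stage 1: m₀ = 1,240,300 kg, m_f = 1,240,300 − 935,000 = 305,300 kg; Δv = 440×9.80665×ln(4.063) = 4314.9×1.4018 ≈ 6049 m/s.
Stage 2: m₀ = 166,300 kg, m_f = 166,300 − 122,000 = 44,300 kg; Δv = 458×9.80665×ln(3.754) = 4491.4×1.3228 ≈ 5941 m/s.
Stage 3: m₀ = 27,200 kg, m_f = 27,200 − 18,400 = 8,800 kg; Δv = 355×9.80665×ln(3.091) = 3481.4×1.1285 ≈ 3929 m/s.
Total Δv = 6049 + 5941 + 3929 = 15919 m/s.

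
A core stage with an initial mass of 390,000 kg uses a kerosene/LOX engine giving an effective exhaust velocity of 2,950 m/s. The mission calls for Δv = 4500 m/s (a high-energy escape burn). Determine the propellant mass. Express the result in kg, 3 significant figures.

m₀/m_f = exp(Δv / v_e) = exp(4500 / 2950.0) = exp(1.5254) = 4.5971.
m_f = 390,000 / 4.5971 = 84,836.1 kg, so propellant = m₀ − m_f = 390,000 − 84,836.1 = 305,163.9 kg.

propellant mass ≈ 305000 kg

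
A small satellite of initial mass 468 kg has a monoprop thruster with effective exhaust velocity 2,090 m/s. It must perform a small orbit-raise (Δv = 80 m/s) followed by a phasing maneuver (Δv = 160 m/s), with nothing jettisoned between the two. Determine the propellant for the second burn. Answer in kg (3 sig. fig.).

After the first burn: m = 468 × exp(−80/2090.0) = 468 × 0.96245 = 450.427 kg.
After the second burn: m = 450.427 × exp(−160/2090.0) = 450.427 × 0.92630 = 417.231 kg.
Second-burn propellant = 450.427 − 417.231 = 33.196 kg.

propellant for the second burn ≈ 33.2 kg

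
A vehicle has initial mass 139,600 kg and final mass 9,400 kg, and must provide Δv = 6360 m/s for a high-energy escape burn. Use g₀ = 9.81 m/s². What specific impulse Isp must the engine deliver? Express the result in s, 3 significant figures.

ln(m₀/m_f) = ln(139600/9400) = ln(14.85) = 2.6981.
v_e = Δv / ln(m₀/m_f) = 6360 / 2.6981 = 2357.2 m/s.
Isp = v_e / g₀ = 2357.2 / 9.81 = 240.3 s.

Isp ≈ 240 s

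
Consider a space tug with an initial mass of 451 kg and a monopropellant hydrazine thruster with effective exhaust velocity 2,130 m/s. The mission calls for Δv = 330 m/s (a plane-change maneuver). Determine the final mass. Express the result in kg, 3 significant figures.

final mass ≈ 386 kg

Using Δv = v_e ln(m₀/m_f): m₀/m_f = exp(Δv / v_e) = exp(330 / 2130.0) = exp(0.1549) = 1.1676.
m_f = m₀ / 1.1676 = 451 / 1.1676 = 386.262 kg.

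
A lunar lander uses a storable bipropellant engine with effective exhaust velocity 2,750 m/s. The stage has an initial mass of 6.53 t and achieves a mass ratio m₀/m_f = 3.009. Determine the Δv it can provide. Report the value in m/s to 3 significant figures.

Rocket equation: Δv = v_e · ln(3.009) = 2750.0 × 1.1016 ≈ 3029.4 m/s.

Δv ≈ 3030 m/s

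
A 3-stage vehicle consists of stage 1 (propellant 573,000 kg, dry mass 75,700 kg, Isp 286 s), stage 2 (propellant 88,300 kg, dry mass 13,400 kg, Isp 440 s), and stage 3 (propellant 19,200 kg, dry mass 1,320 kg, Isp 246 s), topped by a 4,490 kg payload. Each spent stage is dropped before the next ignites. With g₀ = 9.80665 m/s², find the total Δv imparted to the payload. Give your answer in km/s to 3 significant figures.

Ignition mass of stage 1 = 573,000+75,700 + 88,300+13,400 + 19,200+1,320 + 4,490 = 775,410 kg.
Stage 1: m₀ = 775,410 kg, m_f = 775,410 − 573,000 = 202,410 kg; Δv = 286×9.80665×ln(3.831) = 2804.7×1.3431 ≈ 3767 m/s.
Stage 2: m₀ = 126,710 kg, m_f = 126,710 − 88,300 = 38,410 kg; Δv = 440×9.80665×ln(3.299) = 4314.9×1.1936 ≈ 5150 m/s.
Stage 3: m₀ = 25,010 kg, m_f = 25,010 − 19,200 = 5,810 kg; Δv = 246×9.80665×ln(4.305) = 2412.4×1.4597 ≈ 3521 m/s.
Total Δv = 3767 + 5150 + 3521 = 12438 m/s.

Δv ≈ 12.4 km/s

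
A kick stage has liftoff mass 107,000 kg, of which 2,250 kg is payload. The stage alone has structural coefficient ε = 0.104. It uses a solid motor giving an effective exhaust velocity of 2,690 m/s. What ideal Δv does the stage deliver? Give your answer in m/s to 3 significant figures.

Stage wet mass = m₀ − payload = 107,000 − 2,250 = 104,750 kg.
Stage dry mass = ε × stage wet mass = 0.104 × 104,750 = 10,894 kg.
Burnout mass m_f = stage dry + payload = 10,894 + 2,250 = 13,144 kg.
Δv = v_e · ln(107,000/13,144) = 2690.0 × ln(8.141) = 2690.0 × 2.0969 ≈ 5641 m/s.

Δv ≈ 5640 m/s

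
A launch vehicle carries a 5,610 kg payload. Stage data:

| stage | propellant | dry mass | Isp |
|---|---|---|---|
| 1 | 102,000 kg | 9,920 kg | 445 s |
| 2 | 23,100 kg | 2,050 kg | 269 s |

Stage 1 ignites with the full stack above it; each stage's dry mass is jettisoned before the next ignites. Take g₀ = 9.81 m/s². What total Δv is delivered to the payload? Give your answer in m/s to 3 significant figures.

Ignition mass of stage 1 = 102,000+9,920 + 23,100+2,050 + 5,610 = 142,680 kg.
Stage 1: m₀ = 142,680 kg, m_f = 142,680 − 102,000 = 40,680 kg; Δv = 445×9.81×ln(3.507) = 4365.4×1.2549 ≈ 5478 m/s.
Stage 2: m₀ = 30,760 kg, m_f = 30,760 − 23,100 = 7,660 kg; Δv = 269×9.81×ln(4.016) = 2638.9×1.3902 ≈ 3669 m/s.
Total Δv = 5478 + 3669 = 9147 m/s.

Δv ≈ 9150 m/s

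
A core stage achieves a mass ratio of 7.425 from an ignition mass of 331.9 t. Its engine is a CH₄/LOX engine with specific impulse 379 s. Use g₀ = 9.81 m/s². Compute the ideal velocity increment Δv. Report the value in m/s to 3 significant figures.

v_e = Isp · g₀ = 379 × 9.81 = 3718.0 m/s.
By the Tsiolkovsky rocket equation, Δv = v_e · ln(7.425) = 3718.0 × 2.0049 ≈ 7454.0 m/s.

Δv ≈ 7450 m/s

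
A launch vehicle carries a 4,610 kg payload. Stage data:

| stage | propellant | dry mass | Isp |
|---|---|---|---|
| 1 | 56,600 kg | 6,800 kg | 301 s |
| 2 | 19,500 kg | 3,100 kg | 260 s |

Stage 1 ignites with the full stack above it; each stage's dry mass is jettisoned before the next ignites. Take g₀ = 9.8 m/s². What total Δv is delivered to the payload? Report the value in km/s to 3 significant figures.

Ignition mass of stage 1 = 56,600+6,800 + 19,500+3,100 + 4,610 = 90,610 kg.
Stage 1: m₀ = 90,610 kg, m_f = 90,610 − 56,600 = 34,010 kg; Δv = 301×9.8×ln(2.664) = 2949.8×0.9799 ≈ 2891 m/s.
Stage 2: m₀ = 27,210 kg, m_f = 27,210 − 19,500 = 7,710 kg; Δv = 260×9.8×ln(3.529) = 2548.0×1.2611 ≈ 3213 m/s.
Total Δv = 2891 + 3213 = 6104 m/s.

Δv ≈ 6.10 km/s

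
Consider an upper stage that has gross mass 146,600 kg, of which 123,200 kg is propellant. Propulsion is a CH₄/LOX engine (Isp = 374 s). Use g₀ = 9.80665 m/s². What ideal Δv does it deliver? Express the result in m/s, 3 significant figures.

Δv ≈ 6730 m/s

v_e = Isp · g₀ = 374 × 9.80665 = 3667.7 m/s.
m_f = m₀ − m_prop = 146,600 − 123,200 = 23,400 kg.
Δv = v_e · ln(m₀/m_f) = 3667.7 × ln(6.265) = 3667.7 × 1.8350 ≈ 6730.1 m/s.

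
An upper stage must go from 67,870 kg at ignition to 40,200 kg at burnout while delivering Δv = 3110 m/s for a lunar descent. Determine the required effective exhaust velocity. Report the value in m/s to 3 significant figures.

ln(m₀/m_f) = ln(67870/40200) = ln(1.688) = 0.5237.
v_e = Δv / ln(m₀/m_f) = 3110 / 0.5237 = 5938.2 m/s.

v_e ≈ 5940 m/s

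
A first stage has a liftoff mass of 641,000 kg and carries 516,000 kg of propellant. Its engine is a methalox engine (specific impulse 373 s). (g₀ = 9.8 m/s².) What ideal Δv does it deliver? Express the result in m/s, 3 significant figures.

v_e = Isp · g₀ = 373 × 9.8 = 3655.4 m/s.
m_f = m₀ − m_prop = 641,000 − 516,000 = 125,000 kg.
Δv = v_e · ln(m₀/m_f) = 3655.4 × ln(5.128) = 3655.4 × 1.6347 ≈ 5975.5 m/s.

Δv ≈ 5980 m/s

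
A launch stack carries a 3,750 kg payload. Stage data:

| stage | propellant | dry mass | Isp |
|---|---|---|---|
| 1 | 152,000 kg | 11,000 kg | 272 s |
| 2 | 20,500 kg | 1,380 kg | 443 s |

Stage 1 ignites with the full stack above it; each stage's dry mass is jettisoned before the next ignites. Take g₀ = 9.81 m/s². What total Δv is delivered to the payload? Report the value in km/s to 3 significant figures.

Δv ≈ 11.4 km/s

Ignition mass of stage 1 = 152,000+11,000 + 20,500+1,380 + 3,750 = 188,630 kg.
Stage 1: m₀ = 188,630 kg, m_f = 188,630 − 152,000 = 36,630 kg; Δv = 272×9.81×ln(5.15) = 2668.3×1.6389 ≈ 4373 m/s.
Stage 2: m₀ = 25,630 kg, m_f = 25,630 − 20,500 = 5,130 kg; Δv = 443×9.81×ln(4.996) = 4345.8×1.6087 ≈ 6991 m/s.
Total Δv = 4373 + 6991 = 11364 m/s.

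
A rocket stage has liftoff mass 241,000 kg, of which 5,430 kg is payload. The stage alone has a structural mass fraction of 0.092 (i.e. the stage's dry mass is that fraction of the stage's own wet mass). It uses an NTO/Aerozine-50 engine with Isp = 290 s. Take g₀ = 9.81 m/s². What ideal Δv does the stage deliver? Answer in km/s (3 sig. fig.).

Stage wet mass = m₀ − payload = 241,000 − 5,430 = 235,570 kg.
Stage dry mass = ε × stage wet mass = 0.092 × 235,570 = 21,672.4 kg.
Burnout mass m_f = stage dry + payload = 21,672.4 + 5,430 = 27,102.4 kg.
v_e = Isp · g₀ = 290 × 9.81 = 2844.9 m/s.
From the ideal rocket equation, Δv = v_e · ln(241,000/27,102.4) = 2844.9 × ln(8.892) = 2844.9 × 2.1852 ≈ 6217 m/s.

Δv ≈ 6.22 km/s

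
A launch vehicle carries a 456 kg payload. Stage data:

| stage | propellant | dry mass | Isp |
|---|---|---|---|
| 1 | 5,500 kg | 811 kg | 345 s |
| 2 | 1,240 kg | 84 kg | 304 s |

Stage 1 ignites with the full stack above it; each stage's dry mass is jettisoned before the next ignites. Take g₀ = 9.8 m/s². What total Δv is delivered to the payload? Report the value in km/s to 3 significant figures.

Δv ≈ 7.40 km/s

Ignition mass of stage 1 = 5,500+811 + 1,240+84 + 456 = 8,091 kg.
Stage 1: m₀ = 8,091 kg, m_f = 8,091 − 5,500 = 2,591 kg; Δv = 345×9.8×ln(3.123) = 3381.0×1.1387 ≈ 3850 m/s.
Stage 2: m₀ = 1,780 kg, m_f = 1,780 − 1,240 = 540 kg; Δv = 304×9.8×ln(3.296) = 2979.2×1.1928 ≈ 3554 m/s.
Total Δv = 3850 + 3554 = 7404 m/s.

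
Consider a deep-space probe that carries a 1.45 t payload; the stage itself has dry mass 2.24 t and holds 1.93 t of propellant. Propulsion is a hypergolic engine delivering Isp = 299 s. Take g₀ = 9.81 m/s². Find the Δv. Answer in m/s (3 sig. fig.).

Δv ≈ 1230 m/s

v_e = Isp · g₀ = 299 × 9.81 = 2933.2 m/s.
m₀ = payload + dry + propellant = 1.45 + 2.24 + 1.93 = 5.62 t.
m_f = payload + dry = 1.45 + 2.24 = 3.69 t.
Δv = v_e · ln(m₀/m_f) = 2933.2 × ln(1.523) = 2933.2 × 0.4207 ≈ 1234.0 m/s.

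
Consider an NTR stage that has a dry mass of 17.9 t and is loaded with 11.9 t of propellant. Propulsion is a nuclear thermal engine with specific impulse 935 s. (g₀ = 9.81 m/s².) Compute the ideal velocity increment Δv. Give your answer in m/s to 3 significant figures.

Δv ≈ 4680 m/s

v_e = Isp · g₀ = 935 × 9.81 = 9172.4 m/s.
m₀ = m_dry + m_prop = 17.9 + 11.9 = 29.8 t.
By the Tsiolkovsky rocket equation, Δv = v_e · ln(m₀/m_f) = 9172.4 × ln(1.665) = 9172.4 × 0.5097 ≈ 4675.2 m/s.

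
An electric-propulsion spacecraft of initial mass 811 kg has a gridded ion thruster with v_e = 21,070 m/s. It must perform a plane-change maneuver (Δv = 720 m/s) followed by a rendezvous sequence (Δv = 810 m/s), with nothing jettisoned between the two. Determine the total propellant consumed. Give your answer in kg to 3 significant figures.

total propellant consumed ≈ 56.8 kg

After the first burn: m = 811 × exp(−720/21070.0) = 811 × 0.96641 = 783.759 kg.
After the second burn: m = 783.759 × exp(−810/21070.0) = 783.759 × 0.96229 = 754.203 kg.
Total propellant = m₀ − m_final = 811 − 754.203 = 56.797 kg.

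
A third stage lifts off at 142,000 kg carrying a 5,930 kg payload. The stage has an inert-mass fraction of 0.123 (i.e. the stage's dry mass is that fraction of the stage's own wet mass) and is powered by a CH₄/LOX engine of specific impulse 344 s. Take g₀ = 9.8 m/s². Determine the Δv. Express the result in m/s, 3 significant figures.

Δv ≈ 6190 m/s

Stage wet mass = m₀ − payload = 142,000 − 5,930 = 136,070 kg.
Stage dry mass = ε × stage wet mass = 0.123 × 136,070 = 16,736.6 kg.
Burnout mass m_f = stage dry + payload = 16,736.6 + 5,930 = 22,666.6 kg.
v_e = Isp · g₀ = 344 × 9.8 = 3371.2 m/s.
Using Δv = v_e ln(m₀/m_f): Δv = v_e · ln(142,000/22,666.6) = 3371.2 × ln(6.265) = 3371.2 × 1.8349 ≈ 6186 m/s.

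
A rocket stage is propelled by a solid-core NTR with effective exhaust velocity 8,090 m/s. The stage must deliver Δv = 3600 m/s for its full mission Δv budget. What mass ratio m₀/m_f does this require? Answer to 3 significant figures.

m₀/m_f = exp(Δv / v_e) = exp(3600 / 8090.0) = exp(0.4450) = 1.5605.

mass ratio ≈ 1.56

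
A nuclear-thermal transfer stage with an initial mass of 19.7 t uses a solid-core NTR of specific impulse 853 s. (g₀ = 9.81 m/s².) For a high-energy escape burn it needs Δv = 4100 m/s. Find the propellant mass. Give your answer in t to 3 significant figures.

propellant mass ≈ 7.63 t

v_e = Isp · g₀ = 853 × 9.81 = 8367.9 m/s.
By the Tsiolkovsky rocket equation, m₀/m_f = exp(Δv / v_e) = exp(4100 / 8367.9) = exp(0.4900) = 1.6323.
m_f = 19.7 / 1.6323 = 12.0689 t, so propellant = m₀ − m_f = 19.7 − 12.0689 = 7.6311 t.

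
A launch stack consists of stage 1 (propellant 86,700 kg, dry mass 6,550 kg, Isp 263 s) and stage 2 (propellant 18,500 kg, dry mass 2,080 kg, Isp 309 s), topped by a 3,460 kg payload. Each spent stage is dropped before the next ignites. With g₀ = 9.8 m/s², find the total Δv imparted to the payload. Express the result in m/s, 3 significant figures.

Δv ≈ 7910 m/s

Ignition mass of stage 1 = 86,700+6,550 + 18,500+2,080 + 3,460 = 117,290 kg.
Stage 1: m₀ = 117,290 kg, m_f = 117,290 − 86,700 = 30,590 kg; Δv = 263×9.8×ln(3.834) = 2577.4×1.3440 ≈ 3464 m/s.
Stage 2: m₀ = 24,040 kg, m_f = 24,040 − 18,500 = 5,540 kg; Δv = 309×9.8×ln(4.339) = 3028.2×1.4677 ≈ 4445 m/s.
Total Δv = 3464 + 4445 = 7909 m/s.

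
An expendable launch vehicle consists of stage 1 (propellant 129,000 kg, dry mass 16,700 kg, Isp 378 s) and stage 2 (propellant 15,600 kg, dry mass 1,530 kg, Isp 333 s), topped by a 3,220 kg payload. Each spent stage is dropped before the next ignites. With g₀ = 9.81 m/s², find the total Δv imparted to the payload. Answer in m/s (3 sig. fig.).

Ignition mass of stage 1 = 129,000+16,700 + 15,600+1,530 + 3,220 = 166,050 kg.
Stage 1: m₀ = 166,050 kg, m_f = 166,050 − 129,000 = 37,050 kg; Δv = 378×9.81×ln(4.482) = 3708.2×1.5000 ≈ 5562 m/s.
Stage 2: m₀ = 20,350 kg, m_f = 20,350 − 15,600 = 4,750 kg; Δv = 333×9.81×ln(4.284) = 3266.7×1.4549 ≈ 4753 m/s.
Total Δv = 5562 + 4753 = 10315 m/s.

Δv ≈ 10300 m/s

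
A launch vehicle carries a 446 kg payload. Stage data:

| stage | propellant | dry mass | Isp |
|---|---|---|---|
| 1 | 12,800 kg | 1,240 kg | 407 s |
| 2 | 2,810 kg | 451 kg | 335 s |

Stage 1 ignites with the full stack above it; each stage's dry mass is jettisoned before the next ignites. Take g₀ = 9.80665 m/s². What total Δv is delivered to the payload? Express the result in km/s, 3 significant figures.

Δv ≈ 9.76 km/s

Ignition mass of stage 1 = 12,800+1,240 + 2,810+451 + 446 = 17,747 kg.
Stage 1: m₀ = 17,747 kg, m_f = 17,747 − 12,800 = 4,947 kg; Δv = 407×9.80665×ln(3.587) = 3991.3×1.2774 ≈ 5099 m/s.
Stage 2: m₀ = 3,707 kg, m_f = 3,707 − 2,810 = 897 kg; Δv = 335×9.80665×ln(4.133) = 3285.2×1.4189 ≈ 4661 m/s.
Total Δv = 5099 + 4661 = 9760 m/s.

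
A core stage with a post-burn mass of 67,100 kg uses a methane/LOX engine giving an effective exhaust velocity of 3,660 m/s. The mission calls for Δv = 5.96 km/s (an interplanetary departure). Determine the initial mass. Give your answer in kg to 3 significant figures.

initial mass ≈ 342000 kg

Rocket equation: m₀/m_f = exp(Δv / v_e) = exp(5960 / 3660.0) = exp(1.6284) = 5.0958.
m₀ = m_f × 5.0958 = 67,100 × 5.0958 = 341,928 kg.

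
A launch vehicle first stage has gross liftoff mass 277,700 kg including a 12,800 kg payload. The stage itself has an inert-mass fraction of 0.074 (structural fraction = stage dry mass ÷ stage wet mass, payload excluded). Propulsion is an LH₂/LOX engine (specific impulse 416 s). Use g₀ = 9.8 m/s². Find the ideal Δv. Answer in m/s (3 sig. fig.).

Δv ≈ 8760 m/s

Stage wet mass = m₀ − payload = 277,700 − 12,800 = 264,900 kg.
Stage dry mass = ε × stage wet mass = 0.074 × 264,900 = 19,602.6 kg.
Burnout mass m_f = stage dry + payload = 19,602.6 + 12,800 = 32,402.6 kg.
v_e = Isp · g₀ = 416 × 9.8 = 4076.8 m/s.
Δv = v_e · ln(277,700/32,402.6) = 4076.8 × ln(8.57) = 4076.8 × 2.1483 ≈ 8758 m/s.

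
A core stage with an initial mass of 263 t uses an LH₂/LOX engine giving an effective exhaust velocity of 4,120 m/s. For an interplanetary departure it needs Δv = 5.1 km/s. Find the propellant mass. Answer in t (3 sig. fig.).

From the ideal rocket equation, m₀/m_f = exp(Δv / v_e) = exp(5100 / 4120.0) = exp(1.2379) = 3.4482.
m_f = 263 / 3.4482 = 76.2717 t, so propellant = m₀ − m_f = 263 − 76.2717 = 186.7283 t.

propellant mass ≈ 187 t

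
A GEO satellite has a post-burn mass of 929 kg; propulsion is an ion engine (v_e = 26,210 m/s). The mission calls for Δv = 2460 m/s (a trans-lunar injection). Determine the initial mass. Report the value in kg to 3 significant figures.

Using Δv = v_e ln(m₀/m_f): m₀/m_f = exp(Δv / v_e) = exp(2460 / 26210.0) = exp(0.0939) = 1.0984.
m₀ = m_f × 1.0984 = 929 × 1.0984 = 1,020.41 kg.

initial mass ≈ 1020 kg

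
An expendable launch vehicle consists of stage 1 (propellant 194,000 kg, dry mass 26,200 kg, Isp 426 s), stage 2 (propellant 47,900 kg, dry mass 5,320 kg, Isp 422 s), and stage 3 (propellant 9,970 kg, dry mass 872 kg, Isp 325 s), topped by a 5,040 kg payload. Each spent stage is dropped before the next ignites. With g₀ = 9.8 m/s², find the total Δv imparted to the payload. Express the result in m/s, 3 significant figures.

Ignition mass of stage 1 = 194,000+26,200 + 47,900+5,320 + 9,970+872 + 5,040 = 289,302 kg.
Stage 1: m₀ = 289,302 kg, m_f = 289,302 − 194,000 = 95,302 kg; Δv = 426×9.8×ln(3.036) = 4174.8×1.1104 ≈ 4636 m/s.
Stage 2: m₀ = 69,102 kg, m_f = 69,102 − 47,900 = 21,202 kg; Δv = 422×9.8×ln(3.259) = 4135.6×1.1815 ≈ 4886 m/s.
Stage 3: m₀ = 15,882 kg, m_f = 15,882 − 9,970 = 5,912 kg; Δv = 325×9.8×ln(2.686) = 3185.0×0.9882 ≈ 3147 m/s.
Total Δv = 4636 + 4886 + 3147 = 12669 m/s.

Δv ≈ 12700 m/s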